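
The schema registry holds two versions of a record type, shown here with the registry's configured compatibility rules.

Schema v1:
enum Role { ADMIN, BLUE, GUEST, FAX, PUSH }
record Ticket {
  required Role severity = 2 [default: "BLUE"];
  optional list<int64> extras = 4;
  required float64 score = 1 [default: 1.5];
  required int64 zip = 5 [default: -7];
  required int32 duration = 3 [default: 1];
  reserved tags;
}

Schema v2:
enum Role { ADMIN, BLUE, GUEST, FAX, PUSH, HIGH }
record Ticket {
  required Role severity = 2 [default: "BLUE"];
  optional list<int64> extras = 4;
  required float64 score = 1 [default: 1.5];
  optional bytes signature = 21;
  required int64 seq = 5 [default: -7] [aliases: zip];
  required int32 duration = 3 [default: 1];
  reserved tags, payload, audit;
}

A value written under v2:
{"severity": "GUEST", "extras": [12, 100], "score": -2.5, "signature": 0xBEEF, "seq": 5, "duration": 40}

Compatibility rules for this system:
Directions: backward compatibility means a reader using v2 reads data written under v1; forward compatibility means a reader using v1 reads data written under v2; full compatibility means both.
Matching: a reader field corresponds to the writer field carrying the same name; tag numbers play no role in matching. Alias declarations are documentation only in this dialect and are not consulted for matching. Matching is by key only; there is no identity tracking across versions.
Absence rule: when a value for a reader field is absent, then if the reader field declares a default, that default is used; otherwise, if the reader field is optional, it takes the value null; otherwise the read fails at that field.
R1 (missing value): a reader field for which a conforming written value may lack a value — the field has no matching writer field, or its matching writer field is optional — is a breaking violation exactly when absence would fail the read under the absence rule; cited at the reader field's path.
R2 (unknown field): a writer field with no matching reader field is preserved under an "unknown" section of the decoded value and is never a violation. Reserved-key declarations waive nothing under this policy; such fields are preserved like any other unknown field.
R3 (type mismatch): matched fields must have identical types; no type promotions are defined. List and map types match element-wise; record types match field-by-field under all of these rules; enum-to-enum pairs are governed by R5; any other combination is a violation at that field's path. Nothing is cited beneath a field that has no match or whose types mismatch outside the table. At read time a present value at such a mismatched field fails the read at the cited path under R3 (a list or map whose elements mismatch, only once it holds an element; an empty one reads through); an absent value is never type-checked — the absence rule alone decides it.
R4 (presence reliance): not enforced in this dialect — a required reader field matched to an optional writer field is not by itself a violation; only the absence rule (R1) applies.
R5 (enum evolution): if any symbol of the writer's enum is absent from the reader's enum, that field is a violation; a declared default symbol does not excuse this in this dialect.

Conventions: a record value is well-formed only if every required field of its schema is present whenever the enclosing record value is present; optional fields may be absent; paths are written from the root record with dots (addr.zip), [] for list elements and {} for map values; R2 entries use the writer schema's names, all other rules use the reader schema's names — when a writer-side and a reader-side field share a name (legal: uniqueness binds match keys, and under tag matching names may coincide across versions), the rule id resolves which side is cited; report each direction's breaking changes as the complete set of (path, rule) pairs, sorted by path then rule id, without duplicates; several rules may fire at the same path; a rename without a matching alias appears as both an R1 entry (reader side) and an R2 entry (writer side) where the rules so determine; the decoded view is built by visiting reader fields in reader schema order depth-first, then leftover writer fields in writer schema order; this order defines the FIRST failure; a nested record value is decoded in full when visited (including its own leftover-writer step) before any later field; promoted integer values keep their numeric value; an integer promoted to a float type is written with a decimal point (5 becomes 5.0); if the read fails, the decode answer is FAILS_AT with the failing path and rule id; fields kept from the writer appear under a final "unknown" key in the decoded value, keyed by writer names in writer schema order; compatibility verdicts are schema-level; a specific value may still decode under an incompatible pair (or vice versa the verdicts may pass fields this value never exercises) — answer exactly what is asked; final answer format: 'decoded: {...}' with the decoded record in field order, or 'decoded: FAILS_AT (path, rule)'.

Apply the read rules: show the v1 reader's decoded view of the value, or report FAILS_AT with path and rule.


the writer's type comes first in each Ticket pair
migrating the Ticket value to v1:
  severity := "GUEST"
  extras := [12, 100]
  score := -2.5
  zip := -7 (no value, default fills)
  duration := 40
  writer signature: kept under "unknown"
  writer seq: kept under "unknown"
  => decoded: {"severity": "GUEST", "extras": [12, 100], "score": -2.5, "zip": -7, "duration": 40, "unknown": {"signature": 0xBEEF, "seq": 5}}
the rest of the Ticket diff is inert for this question:
  enum Role (field severity in record Ticket): symbol HIGH added -> shifts the Ticket verdicts, not this decode

decoded: {"severity": "GUEST", "extras": [12, 100], "score": -2.5, "zip": -7, "duration": 40, "unknown": {"signature": 0xBEEF, "seq": 5}}


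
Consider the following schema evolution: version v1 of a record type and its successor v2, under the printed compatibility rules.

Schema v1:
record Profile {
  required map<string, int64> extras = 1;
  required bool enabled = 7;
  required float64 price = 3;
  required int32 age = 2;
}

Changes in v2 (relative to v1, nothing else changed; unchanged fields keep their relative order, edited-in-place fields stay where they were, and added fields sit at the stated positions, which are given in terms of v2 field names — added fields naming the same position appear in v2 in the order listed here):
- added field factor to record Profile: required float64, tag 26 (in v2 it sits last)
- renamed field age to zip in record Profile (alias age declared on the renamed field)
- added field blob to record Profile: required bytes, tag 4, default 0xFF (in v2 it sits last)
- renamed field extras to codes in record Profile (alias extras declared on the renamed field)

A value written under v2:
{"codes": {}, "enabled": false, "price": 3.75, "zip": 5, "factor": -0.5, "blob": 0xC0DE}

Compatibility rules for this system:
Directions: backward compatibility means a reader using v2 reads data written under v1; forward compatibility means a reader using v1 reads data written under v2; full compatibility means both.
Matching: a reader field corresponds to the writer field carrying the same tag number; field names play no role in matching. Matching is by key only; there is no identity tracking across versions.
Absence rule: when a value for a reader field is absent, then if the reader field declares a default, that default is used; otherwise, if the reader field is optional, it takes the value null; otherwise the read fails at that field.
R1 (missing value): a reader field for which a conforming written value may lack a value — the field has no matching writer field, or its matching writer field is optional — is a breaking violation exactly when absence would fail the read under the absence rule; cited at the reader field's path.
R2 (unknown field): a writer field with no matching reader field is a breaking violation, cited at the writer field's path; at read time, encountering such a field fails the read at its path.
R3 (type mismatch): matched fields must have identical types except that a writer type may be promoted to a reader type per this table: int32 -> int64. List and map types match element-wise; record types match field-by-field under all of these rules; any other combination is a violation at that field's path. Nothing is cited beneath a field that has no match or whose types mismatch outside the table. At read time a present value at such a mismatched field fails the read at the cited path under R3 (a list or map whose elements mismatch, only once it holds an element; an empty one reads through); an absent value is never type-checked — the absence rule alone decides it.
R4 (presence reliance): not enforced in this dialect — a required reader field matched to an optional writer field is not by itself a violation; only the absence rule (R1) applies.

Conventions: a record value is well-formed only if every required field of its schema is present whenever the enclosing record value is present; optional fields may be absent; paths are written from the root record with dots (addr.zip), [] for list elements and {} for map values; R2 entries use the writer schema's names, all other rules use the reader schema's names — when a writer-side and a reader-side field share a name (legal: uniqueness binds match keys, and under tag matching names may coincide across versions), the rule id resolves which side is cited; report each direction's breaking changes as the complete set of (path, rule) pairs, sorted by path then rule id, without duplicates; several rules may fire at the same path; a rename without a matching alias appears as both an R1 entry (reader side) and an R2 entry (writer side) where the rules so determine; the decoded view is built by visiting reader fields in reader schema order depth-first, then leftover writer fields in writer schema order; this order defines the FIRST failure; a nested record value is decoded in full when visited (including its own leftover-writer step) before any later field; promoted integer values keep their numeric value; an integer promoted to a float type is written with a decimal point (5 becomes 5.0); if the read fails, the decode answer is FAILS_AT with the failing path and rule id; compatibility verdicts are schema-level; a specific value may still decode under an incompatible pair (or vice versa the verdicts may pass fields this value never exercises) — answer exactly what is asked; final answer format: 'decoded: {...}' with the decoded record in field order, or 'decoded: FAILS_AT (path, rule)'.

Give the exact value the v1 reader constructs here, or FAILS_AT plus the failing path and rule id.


arrows below run writer -> reader for Profile
migrating the Profile value to v1:
  extras := {} (from writer codes)
  enabled := false
  price := 3.75
  age := 5 (from writer zip)
  read fails at factor under R2 (unknown field)
  => FAILS_AT (factor, R2)
ruling out the remaining Profile differences:
  added field blob to record Profile: required bytes, tag 4, default 0xFF (in v2 it sits last) -> affects the rule determinations only; this particular Profile value decodes identically
  renamed field age to zip in record Profile (alias age declared on the renamed field) -> fires no rule on Profile under this dialect and leaves the result unchanged
  renamed field extras to codes in record Profile (alias extras declared on the renamed field) -> fires no rule on Profile under this dialect and leaves the result unchanged

decoded: FAILS_AT (factor, R2)


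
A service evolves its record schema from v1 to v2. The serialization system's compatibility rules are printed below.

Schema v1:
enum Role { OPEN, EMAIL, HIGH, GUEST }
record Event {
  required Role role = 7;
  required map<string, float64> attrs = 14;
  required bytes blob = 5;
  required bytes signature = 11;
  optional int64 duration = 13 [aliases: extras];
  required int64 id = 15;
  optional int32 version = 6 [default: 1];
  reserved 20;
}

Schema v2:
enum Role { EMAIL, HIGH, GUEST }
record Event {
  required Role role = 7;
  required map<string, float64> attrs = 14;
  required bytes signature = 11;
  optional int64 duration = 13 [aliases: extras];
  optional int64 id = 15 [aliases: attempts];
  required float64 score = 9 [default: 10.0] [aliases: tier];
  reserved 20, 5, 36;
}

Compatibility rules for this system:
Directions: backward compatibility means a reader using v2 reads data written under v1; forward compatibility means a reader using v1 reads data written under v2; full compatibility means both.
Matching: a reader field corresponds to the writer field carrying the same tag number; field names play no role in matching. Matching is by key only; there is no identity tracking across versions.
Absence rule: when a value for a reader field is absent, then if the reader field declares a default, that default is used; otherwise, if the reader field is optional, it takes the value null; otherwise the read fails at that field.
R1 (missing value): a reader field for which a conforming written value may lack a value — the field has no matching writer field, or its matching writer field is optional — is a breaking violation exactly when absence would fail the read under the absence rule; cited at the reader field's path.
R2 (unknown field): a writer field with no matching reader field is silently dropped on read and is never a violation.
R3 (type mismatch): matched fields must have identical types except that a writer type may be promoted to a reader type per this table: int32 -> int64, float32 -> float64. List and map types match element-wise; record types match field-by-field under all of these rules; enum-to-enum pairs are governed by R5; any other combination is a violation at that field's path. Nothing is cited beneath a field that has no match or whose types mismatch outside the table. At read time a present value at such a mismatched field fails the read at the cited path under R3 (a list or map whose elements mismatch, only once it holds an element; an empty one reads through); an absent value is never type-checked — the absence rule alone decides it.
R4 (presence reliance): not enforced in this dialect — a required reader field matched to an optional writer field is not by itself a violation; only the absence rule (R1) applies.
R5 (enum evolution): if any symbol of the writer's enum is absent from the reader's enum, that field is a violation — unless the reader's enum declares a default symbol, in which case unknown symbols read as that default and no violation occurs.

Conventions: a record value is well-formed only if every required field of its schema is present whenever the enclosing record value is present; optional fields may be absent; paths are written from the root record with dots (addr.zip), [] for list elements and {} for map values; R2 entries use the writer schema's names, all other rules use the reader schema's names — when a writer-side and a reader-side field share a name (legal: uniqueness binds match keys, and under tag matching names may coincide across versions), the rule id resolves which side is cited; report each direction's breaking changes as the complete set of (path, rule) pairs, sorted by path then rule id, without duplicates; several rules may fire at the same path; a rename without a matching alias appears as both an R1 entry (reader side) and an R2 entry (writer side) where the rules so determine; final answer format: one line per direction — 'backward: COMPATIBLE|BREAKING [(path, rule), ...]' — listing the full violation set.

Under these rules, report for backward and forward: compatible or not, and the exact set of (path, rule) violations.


each type pair in Event: writer, then reader
backward on Event — v2 reading data written by v1:
  role <- role (Role -> Role, writer required)
  attrs <- attrs (map<string, float64> -> map<string, float64>, writer required)
  signature <- signature (bytes -> bytes, writer required)
  duration <- duration (int64 -> int64, writer optional)
  id <- id (int64 -> int64, writer required)
  score has no writer counterpart
  leftover writer field: blob
  leftover writer field: version
  breaking: (role, R5)
  backward on Event therefore BREAKING (1)
forward on Event — v1 reading data written by v2:
  role <- role (Role -> Role, writer required)
  attrs <- attrs (map<string, float64> -> map<string, float64>, writer required)
  blob has no writer counterpart
  signature <- signature (bytes -> bytes, writer required)
  duration <- duration (int64 -> int64, writer optional)
  id <- id (int64 -> int64, writer optional)
  version has no writer counterpart
  leftover writer field: score
  breaking: (blob, R1)
  breaking: (id, R1)
  forward on Event therefore BREAKING (2)

backward: BREAKING [(role, R5)]; forward: BREAKING [(blob, R1), (id, R1)]


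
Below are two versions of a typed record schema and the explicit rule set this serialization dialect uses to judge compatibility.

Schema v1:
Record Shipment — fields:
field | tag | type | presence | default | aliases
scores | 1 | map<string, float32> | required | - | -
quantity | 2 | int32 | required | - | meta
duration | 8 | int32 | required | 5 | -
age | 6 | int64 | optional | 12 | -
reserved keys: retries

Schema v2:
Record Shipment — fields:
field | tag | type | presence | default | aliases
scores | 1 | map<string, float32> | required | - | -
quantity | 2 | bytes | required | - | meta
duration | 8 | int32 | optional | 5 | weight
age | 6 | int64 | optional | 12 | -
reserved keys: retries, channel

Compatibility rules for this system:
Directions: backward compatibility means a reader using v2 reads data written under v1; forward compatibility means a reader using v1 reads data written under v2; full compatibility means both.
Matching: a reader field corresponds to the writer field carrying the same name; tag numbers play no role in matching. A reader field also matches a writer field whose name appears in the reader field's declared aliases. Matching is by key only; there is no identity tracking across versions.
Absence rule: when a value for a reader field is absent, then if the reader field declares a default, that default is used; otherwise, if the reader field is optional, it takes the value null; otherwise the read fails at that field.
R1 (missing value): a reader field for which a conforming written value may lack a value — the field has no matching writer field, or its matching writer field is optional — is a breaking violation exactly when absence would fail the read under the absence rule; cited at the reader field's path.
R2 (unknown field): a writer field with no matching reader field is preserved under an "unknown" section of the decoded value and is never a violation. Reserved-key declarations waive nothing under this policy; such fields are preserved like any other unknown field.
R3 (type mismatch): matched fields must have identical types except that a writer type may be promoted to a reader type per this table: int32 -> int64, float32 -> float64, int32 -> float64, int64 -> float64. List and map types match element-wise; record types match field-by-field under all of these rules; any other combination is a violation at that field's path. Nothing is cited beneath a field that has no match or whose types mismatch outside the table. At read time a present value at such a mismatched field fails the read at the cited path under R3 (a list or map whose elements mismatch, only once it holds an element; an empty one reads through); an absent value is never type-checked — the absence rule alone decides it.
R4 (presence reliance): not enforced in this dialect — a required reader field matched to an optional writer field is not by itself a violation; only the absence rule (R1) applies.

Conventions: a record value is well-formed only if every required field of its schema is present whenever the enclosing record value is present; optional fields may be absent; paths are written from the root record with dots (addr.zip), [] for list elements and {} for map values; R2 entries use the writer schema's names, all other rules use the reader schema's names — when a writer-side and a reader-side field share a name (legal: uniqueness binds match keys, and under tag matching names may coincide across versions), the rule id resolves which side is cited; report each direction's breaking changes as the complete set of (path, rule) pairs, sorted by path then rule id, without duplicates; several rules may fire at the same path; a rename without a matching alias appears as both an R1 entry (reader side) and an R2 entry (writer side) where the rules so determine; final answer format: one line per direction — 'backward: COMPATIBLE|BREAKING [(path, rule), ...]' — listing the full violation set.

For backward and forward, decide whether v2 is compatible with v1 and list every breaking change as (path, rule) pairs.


in Shipment below, arrows point writer -> reader
backward analysis of Shipment with v2 as reader and v1 as writer:
  writer required, map<string, float32> -> map<string, float32>: reader scores maps from writer scores
  writer required, int32 -> bytes: reader quantity maps from writer quantity
  writer required, int32 -> int32: reader duration maps from writer duration
  writer optional, int64 -> int64: reader age maps from writer age
  rule R3 violated at quantity
  => 1 violation(s): backward is BREAKING for Shipment
forward analysis of Shipment with v1 as reader and v2 as writer:
  writer required, map<string, float32> -> map<string, float32>: reader scores maps from writer scores
  writer required, bytes -> int32: reader quantity maps from writer quantity
  writer optional, int32 -> int32: reader duration maps from writer duration
  writer optional, int64 -> int64: reader age maps from writer age
  rule R3 violated at quantity
  => 1 violation(s): forward is BREAKING for Shipment

backward: BREAKING [(quantity, R3)]; forward: BREAKING [(quantity, R3)]


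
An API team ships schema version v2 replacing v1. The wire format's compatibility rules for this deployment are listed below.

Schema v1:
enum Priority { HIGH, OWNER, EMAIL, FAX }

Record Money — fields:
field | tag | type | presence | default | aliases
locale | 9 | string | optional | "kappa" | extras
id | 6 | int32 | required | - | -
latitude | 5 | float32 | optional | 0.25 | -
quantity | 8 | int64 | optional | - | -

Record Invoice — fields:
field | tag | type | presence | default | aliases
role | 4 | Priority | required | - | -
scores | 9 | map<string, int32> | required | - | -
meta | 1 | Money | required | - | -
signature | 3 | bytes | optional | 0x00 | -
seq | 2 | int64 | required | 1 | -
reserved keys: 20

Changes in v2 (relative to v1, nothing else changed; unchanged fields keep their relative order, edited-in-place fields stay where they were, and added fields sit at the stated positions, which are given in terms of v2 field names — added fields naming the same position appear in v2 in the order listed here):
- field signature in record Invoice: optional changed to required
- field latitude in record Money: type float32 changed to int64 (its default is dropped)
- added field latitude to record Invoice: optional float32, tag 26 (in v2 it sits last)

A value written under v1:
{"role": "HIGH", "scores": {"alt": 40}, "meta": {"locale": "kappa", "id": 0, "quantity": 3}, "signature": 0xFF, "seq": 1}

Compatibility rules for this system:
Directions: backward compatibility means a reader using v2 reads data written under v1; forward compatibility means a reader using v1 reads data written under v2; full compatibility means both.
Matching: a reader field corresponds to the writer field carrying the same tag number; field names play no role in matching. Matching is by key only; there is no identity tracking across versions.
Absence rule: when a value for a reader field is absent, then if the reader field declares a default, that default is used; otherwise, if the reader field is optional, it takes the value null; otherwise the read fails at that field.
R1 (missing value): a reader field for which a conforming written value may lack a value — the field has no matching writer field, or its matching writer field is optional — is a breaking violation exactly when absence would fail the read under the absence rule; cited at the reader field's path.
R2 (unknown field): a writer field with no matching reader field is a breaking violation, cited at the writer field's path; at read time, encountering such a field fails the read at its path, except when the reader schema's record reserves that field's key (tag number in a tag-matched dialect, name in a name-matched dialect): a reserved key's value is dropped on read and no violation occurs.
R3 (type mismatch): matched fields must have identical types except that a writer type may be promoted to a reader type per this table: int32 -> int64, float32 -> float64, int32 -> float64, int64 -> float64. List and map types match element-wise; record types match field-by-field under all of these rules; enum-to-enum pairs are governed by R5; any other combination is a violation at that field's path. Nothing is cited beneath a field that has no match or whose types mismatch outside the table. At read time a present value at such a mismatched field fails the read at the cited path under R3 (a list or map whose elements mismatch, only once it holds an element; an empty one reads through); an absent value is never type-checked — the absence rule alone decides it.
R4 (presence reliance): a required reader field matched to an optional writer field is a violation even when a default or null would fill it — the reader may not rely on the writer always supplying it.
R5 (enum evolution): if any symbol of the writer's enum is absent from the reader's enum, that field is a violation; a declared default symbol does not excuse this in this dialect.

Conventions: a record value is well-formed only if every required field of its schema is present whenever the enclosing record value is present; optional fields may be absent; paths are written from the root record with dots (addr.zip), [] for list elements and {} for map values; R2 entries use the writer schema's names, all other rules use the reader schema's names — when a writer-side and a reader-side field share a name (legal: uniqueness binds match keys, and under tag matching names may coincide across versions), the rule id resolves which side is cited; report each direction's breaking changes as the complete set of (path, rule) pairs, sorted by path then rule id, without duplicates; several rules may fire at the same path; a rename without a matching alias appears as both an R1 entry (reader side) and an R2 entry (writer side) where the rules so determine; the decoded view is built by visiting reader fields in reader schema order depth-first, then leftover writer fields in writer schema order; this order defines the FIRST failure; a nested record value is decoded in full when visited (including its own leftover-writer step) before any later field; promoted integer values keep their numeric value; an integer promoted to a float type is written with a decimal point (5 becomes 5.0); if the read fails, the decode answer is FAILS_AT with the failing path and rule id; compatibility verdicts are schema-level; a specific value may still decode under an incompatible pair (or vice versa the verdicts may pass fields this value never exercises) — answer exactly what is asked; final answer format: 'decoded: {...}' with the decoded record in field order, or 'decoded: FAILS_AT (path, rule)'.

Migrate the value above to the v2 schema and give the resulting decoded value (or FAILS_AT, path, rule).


each type pair in Invoice: writer, then reader
decoding the Invoice value with the v2 reader:
  role := "HIGH"
  scores := {"alt": 40}
  meta.locale := "kappa"
  meta.id := 0
  meta.latitude := null (missing; optional => null)
  meta.quantity := 3
  signature := 0xFF
  seq := 1
  latitude := null (missing; optional => null)
  => decoded: {"role": "HIGH", "scores": {"alt": 40}, "meta": {"locale": "kappa", "id": 0, "latitude": null, "quantity": 3}, "signature": 0xFF, "seq": 1, "latitude": null}
diffs on Invoice not affecting the asked answer:
  field signature in record Invoice: optional changed to required -> affects the rule determinations only; this particular Invoice value decodes identically

decoded: {"role": "HIGH", "scores": {"alt": 40}, "meta": {"locale": "kappa", "id": 0, "latitude": null, "quantity": 3}, "signature": 0xFF, "seq": 1, "latitude": null}


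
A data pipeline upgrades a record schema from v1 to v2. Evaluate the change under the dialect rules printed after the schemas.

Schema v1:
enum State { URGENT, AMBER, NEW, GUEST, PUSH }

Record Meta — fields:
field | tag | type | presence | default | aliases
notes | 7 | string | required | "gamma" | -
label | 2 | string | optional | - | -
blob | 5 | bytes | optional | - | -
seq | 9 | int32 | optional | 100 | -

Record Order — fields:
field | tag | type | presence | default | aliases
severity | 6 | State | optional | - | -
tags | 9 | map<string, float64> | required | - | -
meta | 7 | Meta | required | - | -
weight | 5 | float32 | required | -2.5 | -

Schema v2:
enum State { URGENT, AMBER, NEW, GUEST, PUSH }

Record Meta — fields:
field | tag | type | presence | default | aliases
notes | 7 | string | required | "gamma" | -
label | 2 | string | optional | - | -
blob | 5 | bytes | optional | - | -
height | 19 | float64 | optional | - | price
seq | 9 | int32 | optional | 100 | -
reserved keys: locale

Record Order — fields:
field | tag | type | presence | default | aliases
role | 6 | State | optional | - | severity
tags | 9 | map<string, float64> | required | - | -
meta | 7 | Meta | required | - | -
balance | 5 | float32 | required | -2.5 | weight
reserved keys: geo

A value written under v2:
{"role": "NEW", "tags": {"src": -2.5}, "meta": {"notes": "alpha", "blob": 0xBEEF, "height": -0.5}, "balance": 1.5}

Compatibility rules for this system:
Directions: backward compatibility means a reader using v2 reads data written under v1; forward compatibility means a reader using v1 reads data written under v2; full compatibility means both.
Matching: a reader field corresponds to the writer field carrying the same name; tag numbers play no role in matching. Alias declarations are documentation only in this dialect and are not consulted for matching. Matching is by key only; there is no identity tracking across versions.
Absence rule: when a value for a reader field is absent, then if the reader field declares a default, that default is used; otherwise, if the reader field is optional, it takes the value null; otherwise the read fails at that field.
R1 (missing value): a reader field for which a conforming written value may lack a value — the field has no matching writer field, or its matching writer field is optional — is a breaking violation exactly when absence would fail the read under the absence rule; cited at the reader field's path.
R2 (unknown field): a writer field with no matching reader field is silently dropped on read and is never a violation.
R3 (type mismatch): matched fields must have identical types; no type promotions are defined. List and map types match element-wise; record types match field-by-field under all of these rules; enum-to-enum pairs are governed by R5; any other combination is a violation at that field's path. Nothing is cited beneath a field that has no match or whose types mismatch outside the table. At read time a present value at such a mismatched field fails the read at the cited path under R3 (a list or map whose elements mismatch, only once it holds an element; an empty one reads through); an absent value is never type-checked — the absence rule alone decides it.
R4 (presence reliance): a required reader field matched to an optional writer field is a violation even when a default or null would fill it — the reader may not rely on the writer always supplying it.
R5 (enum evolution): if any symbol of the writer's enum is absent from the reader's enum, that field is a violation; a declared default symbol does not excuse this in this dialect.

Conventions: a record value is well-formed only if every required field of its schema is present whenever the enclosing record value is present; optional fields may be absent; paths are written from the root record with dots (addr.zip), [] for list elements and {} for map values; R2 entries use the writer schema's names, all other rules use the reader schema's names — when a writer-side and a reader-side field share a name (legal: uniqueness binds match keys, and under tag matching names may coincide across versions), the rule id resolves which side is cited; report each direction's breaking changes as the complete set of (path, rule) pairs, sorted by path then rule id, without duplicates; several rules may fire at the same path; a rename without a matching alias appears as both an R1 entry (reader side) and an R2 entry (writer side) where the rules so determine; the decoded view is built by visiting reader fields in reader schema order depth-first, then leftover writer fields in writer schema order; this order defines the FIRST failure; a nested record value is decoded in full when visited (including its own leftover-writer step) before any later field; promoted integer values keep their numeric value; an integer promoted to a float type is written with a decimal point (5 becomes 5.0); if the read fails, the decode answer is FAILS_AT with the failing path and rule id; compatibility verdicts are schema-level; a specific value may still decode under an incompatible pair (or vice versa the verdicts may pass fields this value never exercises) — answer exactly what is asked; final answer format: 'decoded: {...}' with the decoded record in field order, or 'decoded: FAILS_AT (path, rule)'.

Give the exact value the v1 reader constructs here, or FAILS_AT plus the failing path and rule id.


arrows below run writer -> reader for Order
decode (reader v1):
  severity := null (not supplied -> null)
  tags := {"src": -2.5}
  meta.notes := "alpha"
  meta.label := null (not supplied -> null)
  meta.blob := 0xBEEF
  meta.seq := 100 (no value, default fills)
  writer meta.height: unmatched, discarded
  weight := -2.5 (no value, default fills)
  writer role: unmatched, discarded
  writer balance: unmatched, discarded
  => decoded: {"severity": null, "tags": {"src": -2.5}, "meta": {"notes": "alpha", "label": null, "blob": 0xBEEF, "seq": 100}, "weight": -2.5}
ruling out the remaining Order differences:
  added field height to record Meta: optional float64, tag 19 (in v2 it sits immediately before seq) -> triggers nothing under the printed rules; the Order answer is the same either way

decoded: {"severity": null, "tags": {"src": -2.5}, "meta": {"notes": "alpha", "label": null, "blob": 0xBEEF, "seq": 100}, "weight": -2.5}


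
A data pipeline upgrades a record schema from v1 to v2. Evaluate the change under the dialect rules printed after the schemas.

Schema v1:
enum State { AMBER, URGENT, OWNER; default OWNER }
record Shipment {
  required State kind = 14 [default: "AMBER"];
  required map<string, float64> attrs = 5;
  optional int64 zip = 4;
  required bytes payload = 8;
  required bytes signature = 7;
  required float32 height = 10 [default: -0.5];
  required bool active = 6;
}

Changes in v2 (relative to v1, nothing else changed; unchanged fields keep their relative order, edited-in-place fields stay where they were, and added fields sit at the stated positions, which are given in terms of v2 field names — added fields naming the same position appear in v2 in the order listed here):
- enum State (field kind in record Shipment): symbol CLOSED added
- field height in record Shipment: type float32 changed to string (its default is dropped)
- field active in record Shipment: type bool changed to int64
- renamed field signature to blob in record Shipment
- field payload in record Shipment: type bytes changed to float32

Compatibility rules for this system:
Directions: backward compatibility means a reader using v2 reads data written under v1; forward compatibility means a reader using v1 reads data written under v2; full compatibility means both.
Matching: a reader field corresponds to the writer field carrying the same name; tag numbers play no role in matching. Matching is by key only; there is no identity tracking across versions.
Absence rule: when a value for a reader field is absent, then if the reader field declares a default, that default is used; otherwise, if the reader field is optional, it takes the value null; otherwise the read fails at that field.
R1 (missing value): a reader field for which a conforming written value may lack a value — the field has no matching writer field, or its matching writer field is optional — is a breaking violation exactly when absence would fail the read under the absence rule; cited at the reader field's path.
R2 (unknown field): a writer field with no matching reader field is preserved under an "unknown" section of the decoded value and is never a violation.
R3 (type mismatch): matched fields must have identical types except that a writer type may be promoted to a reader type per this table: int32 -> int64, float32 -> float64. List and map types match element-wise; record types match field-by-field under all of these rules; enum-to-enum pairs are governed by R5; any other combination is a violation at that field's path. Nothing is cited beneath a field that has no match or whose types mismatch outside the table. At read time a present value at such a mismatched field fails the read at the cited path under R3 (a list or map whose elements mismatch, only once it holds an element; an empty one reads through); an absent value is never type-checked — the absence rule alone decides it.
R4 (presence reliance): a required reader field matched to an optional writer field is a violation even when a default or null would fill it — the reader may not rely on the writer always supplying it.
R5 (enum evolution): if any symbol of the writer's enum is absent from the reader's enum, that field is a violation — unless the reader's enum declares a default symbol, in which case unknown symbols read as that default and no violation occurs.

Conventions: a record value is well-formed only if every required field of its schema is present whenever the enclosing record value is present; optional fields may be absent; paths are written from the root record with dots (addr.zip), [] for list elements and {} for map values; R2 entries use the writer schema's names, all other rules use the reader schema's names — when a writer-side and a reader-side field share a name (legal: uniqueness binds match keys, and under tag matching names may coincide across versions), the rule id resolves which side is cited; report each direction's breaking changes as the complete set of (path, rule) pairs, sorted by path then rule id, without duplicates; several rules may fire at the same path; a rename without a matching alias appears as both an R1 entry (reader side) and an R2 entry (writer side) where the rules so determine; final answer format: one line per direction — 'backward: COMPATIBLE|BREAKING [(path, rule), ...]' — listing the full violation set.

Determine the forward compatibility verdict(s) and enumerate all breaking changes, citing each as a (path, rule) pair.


the writer's type comes first in each Shipment pair
forward on Shipment — v1 reading data written by v2:
  kind: State -> State, writer required; from kind
  attrs: map<string, float64> -> map<string, float64>, writer required; from attrs
  zip: int64 -> int64, writer optional; from zip
  payload: float32 -> bytes, writer required; from payload
  signature: no writer-side match
  height: string -> float32, writer required; from height
  active: int64 -> bool, writer required; from active
  blob (writer side), unknown to reader
  breaking: (active, R3)
  breaking: (height, R3)
  breaking: (payload, R3)
  breaking: (signature, R1)
  => forward: BREAKING (4)
checking off the Shipment differences that do not matter here:
  enum State (field kind in record Shipment): symbol CLOSED added -> no rule fires on it in Shipment's dialect; the asked verdict holds

forward: BREAKING [(active, R3), (height, R3), (payload, R3), (signature, R1)]


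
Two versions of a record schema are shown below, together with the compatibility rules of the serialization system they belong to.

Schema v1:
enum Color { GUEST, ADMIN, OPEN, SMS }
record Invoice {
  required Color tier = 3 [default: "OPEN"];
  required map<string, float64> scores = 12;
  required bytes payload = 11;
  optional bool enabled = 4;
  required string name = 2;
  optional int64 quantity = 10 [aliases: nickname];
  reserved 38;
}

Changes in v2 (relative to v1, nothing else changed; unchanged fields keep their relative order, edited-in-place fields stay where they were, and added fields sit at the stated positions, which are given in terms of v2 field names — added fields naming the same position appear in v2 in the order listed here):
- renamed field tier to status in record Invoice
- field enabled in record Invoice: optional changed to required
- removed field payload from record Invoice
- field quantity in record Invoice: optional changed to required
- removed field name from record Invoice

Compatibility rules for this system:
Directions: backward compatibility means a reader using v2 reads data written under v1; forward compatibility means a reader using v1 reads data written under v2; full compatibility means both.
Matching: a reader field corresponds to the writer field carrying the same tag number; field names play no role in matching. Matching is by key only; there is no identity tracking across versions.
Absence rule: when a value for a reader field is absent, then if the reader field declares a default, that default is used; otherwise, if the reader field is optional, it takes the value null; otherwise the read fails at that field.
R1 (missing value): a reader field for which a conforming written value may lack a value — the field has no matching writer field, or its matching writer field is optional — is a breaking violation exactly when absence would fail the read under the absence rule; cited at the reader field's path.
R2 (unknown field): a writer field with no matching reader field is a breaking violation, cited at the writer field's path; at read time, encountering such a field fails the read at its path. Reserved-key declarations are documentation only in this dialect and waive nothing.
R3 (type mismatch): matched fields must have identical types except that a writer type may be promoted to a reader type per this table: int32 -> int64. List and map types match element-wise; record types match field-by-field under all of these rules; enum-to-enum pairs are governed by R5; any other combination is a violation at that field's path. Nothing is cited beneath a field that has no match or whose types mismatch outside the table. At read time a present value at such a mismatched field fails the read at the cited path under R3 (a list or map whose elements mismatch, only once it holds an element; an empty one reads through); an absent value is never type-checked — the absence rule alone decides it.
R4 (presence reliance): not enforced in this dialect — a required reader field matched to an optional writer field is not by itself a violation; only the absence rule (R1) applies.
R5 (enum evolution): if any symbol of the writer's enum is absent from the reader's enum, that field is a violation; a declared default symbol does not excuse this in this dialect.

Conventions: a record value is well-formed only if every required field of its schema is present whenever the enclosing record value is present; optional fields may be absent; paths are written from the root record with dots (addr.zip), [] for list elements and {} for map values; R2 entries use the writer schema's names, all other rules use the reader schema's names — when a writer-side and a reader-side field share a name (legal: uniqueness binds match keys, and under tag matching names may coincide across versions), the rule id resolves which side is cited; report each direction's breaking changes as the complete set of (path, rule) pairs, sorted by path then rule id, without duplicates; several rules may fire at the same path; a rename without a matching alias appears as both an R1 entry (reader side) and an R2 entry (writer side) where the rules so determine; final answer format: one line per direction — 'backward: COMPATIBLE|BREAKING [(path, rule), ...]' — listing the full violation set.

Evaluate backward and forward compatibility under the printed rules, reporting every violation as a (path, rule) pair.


in Invoice below, arrows point writer -> reader
backward for Invoice (reader v2, writer v1):
  writer required, Color -> Color: reader status maps from writer tier
  writer required, map<string, float64> -> map<string, float64>: reader scores maps from writer scores
  writer optional, bool -> bool: reader enabled maps from writer enabled
  writer optional, int64 -> int64: reader quantity maps from writer quantity
  payload (writer side), unknown to reader
  name (writer side), unknown to reader
  R1 fires at enabled
  R2 fires at name
  R2 fires at payload
  R1 fires at quantity
  => backward verdict for Invoice: BREAKING, 4 violation(s)
forward for Invoice (reader v1, writer v2):
  writer required, Color -> Color: reader tier maps from writer status
  writer required, map<string, float64> -> map<string, float64>: reader scores maps from writer scores
  payload has no writer counterpart
  writer required, bool -> bool: reader enabled maps from writer enabled
  name has no writer counterpart
  writer required, int64 -> int64: reader quantity maps from writer quantity
  R1 fires at name
  R1 fires at payload
  => forward verdict for Invoice: BREAKING, 2 violation(s)

backward: BREAKING [(enabled, R1), (name, R2), (payload, R2), (quantity, R1)]; forward: BREAKING [(name, R1), (payload, R1)]
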